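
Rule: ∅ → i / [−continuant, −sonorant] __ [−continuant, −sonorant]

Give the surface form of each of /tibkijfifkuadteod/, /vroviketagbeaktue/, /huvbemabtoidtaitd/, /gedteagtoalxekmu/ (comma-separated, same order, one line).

/tibkijfifkuadteod/: /b/ and /k/ form a stop–stop cluster, so [i] is inserted between them. /d/ and /t/ form a stop–stop cluster, so [i] is inserted between them. → [tibikijfifkuaditeod].
/vroviketagbeaktue/: /g/ and /b/ form a stop–stop cluster, so [i] is inserted between them. /k/ and /t/ form a stop–stop cluster, so [i] is inserted between them. → [vroviketagibeakitue].
/huvbemabtoidtaitd/: /b/ and /t/ form a stop–stop cluster, so [i] is inserted between them. /d/ and /t/ form a stop–stop cluster, so [i] is inserted between them. /t/ and /d/ form a stop–stop cluster, so [i] is inserted between them. → [huvbemabitoiditaitid].
/gedteagtoalxekmu/: /d/ and /t/ form a stop–stop cluster, so [i] is inserted between them. /g/ and /t/ form a stop–stop cluster, so [i] is inserted between them. → [gediteagitoalxekmu].

tibikijfifkuaditeod, vroviketagibeakitue, huvbemabitoiditaitid, gediteagitoalxekmu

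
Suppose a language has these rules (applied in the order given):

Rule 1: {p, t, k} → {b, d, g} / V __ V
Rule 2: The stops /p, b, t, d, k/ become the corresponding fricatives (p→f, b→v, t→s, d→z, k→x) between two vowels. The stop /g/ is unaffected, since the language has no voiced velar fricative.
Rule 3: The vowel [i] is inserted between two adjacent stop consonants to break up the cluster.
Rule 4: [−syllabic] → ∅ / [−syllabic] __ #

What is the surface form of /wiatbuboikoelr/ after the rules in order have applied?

wiatibuvoigoel

Rule 1 (intervocalic voicing): /k/ is a voiceless stop between vowels /i/ and /o/, so it voices to [g]. /wiatbuboikoelr/ → wiatbuboigoelr.
Rule 2 (intervocalic spirantization): /b/ is a stop between vowels /u/ and /o/, so it spirantizes to the fricative [v]. /wiatbuboigoelr/ → wiatbuvoigoelr.
Rule 3 (stop-cluster i-epenthesis): /t/ and /b/ form a stop–stop cluster, so [i] is inserted between them. /wiatbuvoigoelr/ → wiatibuvoigoelr.
Rule 4 (final cluster simplification): /r/ is the second consonant of a word-final cluster /lr/, so it deletes. /wiatibuvoigoelr/ → wiatibuvoigoel.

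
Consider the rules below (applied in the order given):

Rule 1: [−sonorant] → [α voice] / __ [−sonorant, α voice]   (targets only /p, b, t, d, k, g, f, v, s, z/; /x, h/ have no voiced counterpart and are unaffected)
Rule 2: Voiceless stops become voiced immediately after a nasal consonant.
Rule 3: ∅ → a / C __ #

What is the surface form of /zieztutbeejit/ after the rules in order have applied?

Rule 1 (regressive voicing assimilation): /z/ precedes the voiceless obstruent /t/, so it devoices to [s] by assimilation. /t/ precedes the voiced obstruent /b/, so it voices to [d] by assimilation. /zieztutbeejit/ → ziestudbeejit.
Rule 2 (post-nasal voicing): no segment meets the environment; /ziestudbeejit/ is unchanged.
Rule 3 (final a-epenthesis): the form ends in the consonant /t/, so [a] is inserted word-finally. /ziestudbeejit/ → ziestudbeejita.

ziestudbeejita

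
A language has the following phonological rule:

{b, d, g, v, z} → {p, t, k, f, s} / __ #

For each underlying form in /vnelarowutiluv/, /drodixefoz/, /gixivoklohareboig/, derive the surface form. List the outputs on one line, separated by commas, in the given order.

/vnelarowutiluv/: /v/ is a voiced obstruent in word-final position, so it devoices to [f]. → [vnelarowutiluf].
/drodixefoz/: /z/ is a voiced obstruent in word-final position, so it devoices to [s]. → [drodixefos].
/gixivoklohareboig/: /g/ is a voiced obstruent in word-final position, so it devoices to [k]. → [gixivoklohareboik].

vnelarowutiluf, drodixefos, gixivoklohareboik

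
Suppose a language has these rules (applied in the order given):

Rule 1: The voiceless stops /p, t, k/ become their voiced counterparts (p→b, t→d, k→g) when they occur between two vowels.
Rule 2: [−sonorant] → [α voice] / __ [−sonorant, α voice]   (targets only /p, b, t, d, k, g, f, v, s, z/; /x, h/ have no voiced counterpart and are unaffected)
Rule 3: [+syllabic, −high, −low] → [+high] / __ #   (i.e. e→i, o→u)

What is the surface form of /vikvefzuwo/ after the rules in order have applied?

vigvevzuwu

Rule 1 (intervocalic voicing): no segment meets the environment; /vikvefzuwo/ is unchanged.
Rule 2 (regressive voicing assimilation): /k/ precedes the voiced obstruent /v/, so it voices to [g] by assimilation. /f/ precedes the voiced obstruent /z/, so it voices to [v] by assimilation. /vikvefzuwo/ → vigvevzuwo.
Rule 3 (final vowel raising): /o/ is a mid vowel in word-final position, so it raises to [u]. /vigvevzuwo/ → vigvevzuwu.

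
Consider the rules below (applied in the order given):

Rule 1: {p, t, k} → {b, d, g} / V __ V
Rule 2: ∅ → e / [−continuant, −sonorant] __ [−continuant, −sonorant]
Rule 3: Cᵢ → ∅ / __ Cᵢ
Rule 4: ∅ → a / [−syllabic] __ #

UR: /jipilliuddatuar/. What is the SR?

jibiliudedaduara

Rule 1 (intervocalic voicing): /p/ is a voiceless stop between vowels /i/ and /i/, so it voices to [b]. /t/ is a voiceless stop between vowels /a/ and /u/, so it voices to [d]. /jipilliuddatuar/ → jibilliuddaduar.
Rule 2 (stop-cluster e-epenthesis): /d/ and /d/ form a stop–stop cluster, so [e] is inserted between them. /jibilliuddaduar/ → jibilliudedaduar.
Rule 3 (degemination): /ll/ is a geminate; the first /l/ deletes. /jibilliudedaduar/ → jibiliudedaduar.
Rule 4 (final a-epenthesis): the form ends in the consonant /r/, so [a] is inserted word-finally. /jibiliudedaduar/ → jibiliudedaduara.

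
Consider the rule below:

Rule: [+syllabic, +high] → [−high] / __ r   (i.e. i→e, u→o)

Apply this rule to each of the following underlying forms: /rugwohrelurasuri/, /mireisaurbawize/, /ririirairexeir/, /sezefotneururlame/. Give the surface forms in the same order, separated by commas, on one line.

rugwohrelorasori, mereisaorbawize, rerieraerexeer, sezefotneororlame

/rugwohrelurasuri/: /u/ is a high vowel immediately before /r/, so it lowers to [o]. /u/ is a high vowel immediately before /r/, so it lowers to [o]. → [rugwohrelorasori].
/mireisaurbawize/: /i/ is a high vowel immediately before /r/, so it lowers to [e]. /u/ is a high vowel immediately before /r/, so it lowers to [o]. → [mereisaorbawize].
/ririirairexeir/: /i/ is a high vowel immediately before /r/, so it lowers to [e]. /i/ is a high vowel immediately before /r/, so it lowers to [e]. /i/ is a high vowel immediately before /r/, so it lowers to [e]. /i/ is a high vowel immediately before /r/, so it lowers to [e]. → [rerieraerexeer].
/sezefotneururlame/: /u/ is a high vowel immediately before /r/, so it lowers to [o]. /u/ is a high vowel immediately before /r/, so it lowers to [o]. → [sezefotneororlame].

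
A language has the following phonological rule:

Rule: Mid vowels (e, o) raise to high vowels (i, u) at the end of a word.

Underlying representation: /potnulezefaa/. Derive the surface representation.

No segment of /potnulezefaa/ meets the structural description of the rule, so the form surfaces unchanged.

potnulezefaa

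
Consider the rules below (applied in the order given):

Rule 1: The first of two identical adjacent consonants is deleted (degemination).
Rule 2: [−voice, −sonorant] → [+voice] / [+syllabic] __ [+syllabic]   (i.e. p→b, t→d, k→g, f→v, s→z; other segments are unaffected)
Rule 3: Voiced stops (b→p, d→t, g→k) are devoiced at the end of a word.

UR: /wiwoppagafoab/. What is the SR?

Rule 1 (degemination): /pp/ is a geminate; the first /p/ deletes. /wiwoppagafoab/ → wiwopagafoab.
Rule 2 (intervocalic voicing): /p/ is a voiceless obstruent between vowels /o/ and /a/, so it voices to [b]. /f/ is a voiceless obstruent between vowels /a/ and /o/, so it voices to [v]. /wiwopagafoab/ → wiwobagavoab.
Rule 3 (final devoicing): /b/ is a voiced stop in word-final position, so it devoices to [p]. /wiwobagavoab/ → wiwobagavoap.

wiwobagavoap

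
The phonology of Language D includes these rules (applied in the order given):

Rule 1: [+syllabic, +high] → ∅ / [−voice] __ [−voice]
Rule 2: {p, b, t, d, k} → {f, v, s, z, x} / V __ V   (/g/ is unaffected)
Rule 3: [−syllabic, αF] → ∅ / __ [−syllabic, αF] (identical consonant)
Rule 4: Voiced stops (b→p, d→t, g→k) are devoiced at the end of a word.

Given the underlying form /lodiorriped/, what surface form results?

Rule 1 (high vowel syncope): no segment meets the environment; /lodiorriped/ is unchanged.
Rule 2 (intervocalic spirantization): /d/ is a stop between vowels /o/ and /i/, so it spirantizes to the fricative [z]. /p/ is a stop between vowels /i/ and /e/, so it spirantizes to the fricative [f]. /lodiorriped/ → loziorrifed.
Rule 3 (degemination): /rr/ is a geminate; the first /r/ deletes. /loziorrifed/ → loziorifed.
Rule 4 (final devoicing): /d/ is a voiced stop in word-final position, so it devoices to [t]. /loziorifed/ → loziorifet.

loziorifet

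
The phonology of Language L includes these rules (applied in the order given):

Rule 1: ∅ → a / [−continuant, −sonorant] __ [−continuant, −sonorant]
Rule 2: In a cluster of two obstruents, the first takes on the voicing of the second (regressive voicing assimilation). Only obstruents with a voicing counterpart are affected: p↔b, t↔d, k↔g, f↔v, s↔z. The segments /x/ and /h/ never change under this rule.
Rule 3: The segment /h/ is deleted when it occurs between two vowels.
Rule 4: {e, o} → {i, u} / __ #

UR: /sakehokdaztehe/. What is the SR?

sakeokadastei

Rule 1 (stop-cluster a-epenthesis): /k/ and /d/ form a stop–stop cluster, so [a] is inserted between them. /sakehokdaztehe/ → sakehokadaztehe.
Rule 2 (regressive voicing assimilation): /z/ precedes the voiceless obstruent /t/, so it devoices to [s] by assimilation. /sakehokadaztehe/ → sakehokadastehe.
Rule 3 (intervocalic h-deletion): /h/ occurs between vowels /e/ and /o/, so it deletes. /h/ occurs between vowels /e/ and /e/, so it deletes. /sakehokadastehe/ → sakeokadastee.
Rule 4 (final vowel raising): /e/ is a mid vowel in word-final position, so it raises to [i]. /sakeokadastee/ → sakeokadastei.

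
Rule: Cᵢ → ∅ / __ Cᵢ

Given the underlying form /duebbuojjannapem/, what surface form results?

duebuojanapem

/bb/ is a geminate; the first /b/ deletes.
/jj/ is a geminate; the first /j/ deletes.
/nn/ is a geminate; the first /n/ deletes.
The other instances of /d/, /b/, /j/, /n/, /p/, /m/ do not occur in the required environment and remain unchanged.
Surface form: [duebuojanapem].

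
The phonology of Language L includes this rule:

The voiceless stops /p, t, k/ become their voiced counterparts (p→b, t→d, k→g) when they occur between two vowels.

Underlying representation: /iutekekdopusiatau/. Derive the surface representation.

iudegekdobusiadau

/t/ is a voiceless stop between vowels /u/ and /e/, so it voices to [d].
/k/ is a voiceless stop between vowels /e/ and /e/, so it voices to [g].
/p/ is a voiceless stop between vowels /o/ and /u/, so it voices to [b].
/t/ is a voiceless stop between vowels /a/ and /a/, so it voices to [d].
The other instance of /k/ does not occur in the required environment and remains unchanged.
Surface form: [iudegekdobusiadau].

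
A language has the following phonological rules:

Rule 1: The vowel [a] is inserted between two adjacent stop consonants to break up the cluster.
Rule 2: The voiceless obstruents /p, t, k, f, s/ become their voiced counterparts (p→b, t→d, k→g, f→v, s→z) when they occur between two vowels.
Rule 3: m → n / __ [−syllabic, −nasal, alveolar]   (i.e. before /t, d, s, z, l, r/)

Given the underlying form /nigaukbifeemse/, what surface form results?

Rule 1 (stop-cluster a-epenthesis): /k/ and /b/ form a stop–stop cluster, so [a] is inserted between them. /nigaukbifeemse/ → nigaukabifeemse.
Rule 2 (intervocalic voicing): /k/ is a voiceless obstruent between vowels /u/ and /a/, so it voices to [g]. /f/ is a voiceless obstruent between vowels /i/ and /e/, so it voices to [v]. /nigaukabifeemse/ → nigaugabiveemse.
Rule 3 (nasal place assimilation): /m/ precedes the alveolar consonant /s/, so it assimilates in place to [n]. /nigaugabiveemse/ → nigaugabiveense.

nigaugabiveense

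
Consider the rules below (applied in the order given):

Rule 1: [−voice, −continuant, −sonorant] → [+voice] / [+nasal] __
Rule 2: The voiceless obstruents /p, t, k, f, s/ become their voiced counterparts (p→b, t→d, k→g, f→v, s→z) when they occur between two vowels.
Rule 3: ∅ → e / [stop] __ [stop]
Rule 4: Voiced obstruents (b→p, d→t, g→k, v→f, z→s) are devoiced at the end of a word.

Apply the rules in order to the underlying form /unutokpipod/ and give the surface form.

unudokepibot

Rule 1 (post-nasal voicing): no segment meets the environment; /unutokpipod/ is unchanged.
Rule 2 (intervocalic voicing): /t/ is a voiceless obstruent between vowels /u/ and /o/, so it voices to [d]. /p/ is a voiceless obstruent between vowels /i/ and /o/, so it voices to [b]. /unutokpipod/ → unudokpibod.
Rule 3 (stop-cluster e-epenthesis): /k/ and /p/ form a stop–stop cluster, so [e] is inserted between them. /unudokpibod/ → unudokepibod.
Rule 4 (final devoicing): /d/ is a voiced obstruent in word-final position, so it devoices to [t]. /unudokepibod/ → unudokepibot.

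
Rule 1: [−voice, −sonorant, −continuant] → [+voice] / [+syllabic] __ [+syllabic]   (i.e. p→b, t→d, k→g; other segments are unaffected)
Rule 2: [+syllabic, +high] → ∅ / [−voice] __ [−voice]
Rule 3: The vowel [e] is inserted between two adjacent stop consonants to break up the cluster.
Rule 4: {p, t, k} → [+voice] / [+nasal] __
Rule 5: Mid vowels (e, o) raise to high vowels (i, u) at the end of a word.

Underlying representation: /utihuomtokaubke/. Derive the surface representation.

Rule 1 (intervocalic voicing): /t/ is a voiceless stop between vowels /u/ and /i/, so it voices to [d]. /k/ is a voiceless stop between vowels /o/ and /a/, so it voices to [g]. /utihuomtokaubke/ → udihuomtogaubke.
Rule 2 (high vowel syncope): no segment meets the environment; /udihuomtogaubke/ is unchanged.
Rule 3 (stop-cluster e-epenthesis): /b/ and /k/ form a stop–stop cluster, so [e] is inserted between them. /udihuomtogaubke/ → udihuomtogaubeke.
Rule 4 (post-nasal voicing): /t/ is a voiceless stop immediately after the nasal /m/, so it voices to [d]. /udihuomtogaubeke/ → udihuomdogaubeke.
Rule 5 (final vowel raising): /e/ is a mid vowel in word-final position, so it raises to [i]. /udihuomdogaubeke/ → udihuomdogaubeki.

udihuomdogaubeki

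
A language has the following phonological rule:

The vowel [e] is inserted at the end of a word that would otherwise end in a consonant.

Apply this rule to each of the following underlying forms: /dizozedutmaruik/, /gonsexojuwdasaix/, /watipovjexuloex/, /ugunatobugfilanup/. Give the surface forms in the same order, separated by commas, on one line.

/dizozedutmaruik/: the form ends in the consonant /k/, so [e] is inserted word-finally. → [dizozedutmaruike].
/gonsexojuwdasaix/: the form ends in the consonant /x/, so [e] is inserted word-finally. → [gonsexojuwdasaixe].
/watipovjexuloex/: the form ends in the consonant /x/, so [e] is inserted word-finally. → [watipovjexuloexe].
/ugunatobugfilanup/: the form ends in the consonant /p/, so [e] is inserted word-finally. → [ugunatobugfilanupe].

dizozedutmaruike, gonsexojuwdasaixe, watipovjexuloexe, ugunatobugfilanupe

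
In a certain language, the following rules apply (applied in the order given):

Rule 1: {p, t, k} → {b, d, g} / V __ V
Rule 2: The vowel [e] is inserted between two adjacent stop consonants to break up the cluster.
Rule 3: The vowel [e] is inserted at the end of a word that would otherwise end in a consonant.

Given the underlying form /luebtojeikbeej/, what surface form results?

Rule 1 (intervocalic voicing): no segment meets the environment; /luebtojeikbeej/ is unchanged.
Rule 2 (stop-cluster e-epenthesis): /b/ and /t/ form a stop–stop cluster, so [e] is inserted between them. /k/ and /b/ form a stop–stop cluster, so [e] is inserted between them. /luebtojeikbeej/ → luebetojeikebeej.
Rule 3 (final e-epenthesis): the form ends in the consonant /j/, so [e] is inserted word-finally. /luebetojeikebeej/ → luebetojeikebeeje.

luebetojeikebeeje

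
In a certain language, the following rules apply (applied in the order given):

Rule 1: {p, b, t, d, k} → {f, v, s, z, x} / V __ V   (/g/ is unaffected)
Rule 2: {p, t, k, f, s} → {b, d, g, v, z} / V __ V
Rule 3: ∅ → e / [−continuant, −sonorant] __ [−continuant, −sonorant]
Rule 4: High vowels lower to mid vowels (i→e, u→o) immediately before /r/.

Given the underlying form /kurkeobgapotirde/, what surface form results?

korkeobegavozerde

Rule 1 (intervocalic spirantization): /p/ is a stop between vowels /a/ and /o/, so it spirantizes to the fricative [f]. /t/ is a stop between vowels /o/ and /i/, so it spirantizes to the fricative [s]. /kurkeobgapotirde/ → kurkeobgafosirde.
Rule 2 (intervocalic voicing): /f/ is a voiceless obstruent between vowels /a/ and /o/, so it voices to [v]. /s/ is a voiceless obstruent between vowels /o/ and /i/, so it voices to [z]. /kurkeobgafosirde/ → kurkeobgavozirde.
Rule 3 (stop-cluster e-epenthesis): /b/ and /g/ form a stop–stop cluster, so [e] is inserted between them. /kurkeobgavozirde/ → kurkeobegavozirde.
Rule 4 (pre-rhotic lowering): /u/ is a high vowel immediately before /r/, so it lowers to [o]. /i/ is a high vowel immediately before /r/, so it lowers to [e]. /kurkeobegavozirde/ → korkeobegavozerde.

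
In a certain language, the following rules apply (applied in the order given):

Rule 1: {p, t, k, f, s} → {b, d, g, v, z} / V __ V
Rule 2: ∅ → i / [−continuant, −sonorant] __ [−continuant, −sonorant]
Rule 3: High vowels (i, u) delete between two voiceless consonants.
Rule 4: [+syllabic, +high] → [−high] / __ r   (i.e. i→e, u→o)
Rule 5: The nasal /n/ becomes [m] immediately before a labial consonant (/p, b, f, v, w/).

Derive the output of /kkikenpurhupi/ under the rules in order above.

kkigemporhubi

Rule 1 (intervocalic voicing): /k/ is a voiceless obstruent between vowels /i/ and /e/, so it voices to [g]. /p/ is a voiceless obstruent between vowels /u/ and /i/, so it voices to [b]. /kkikenpurhupi/ → kkigenpurhubi.
Rule 2 (stop-cluster i-epenthesis): /k/ and /k/ form a stop–stop cluster, so [i] is inserted between them. /kkigenpurhubi/ → kikigenpurhubi.
Rule 3 (high vowel syncope): /i/ is a high vowel flanked by voiceless consonants /k/ and /k/, so it deletes. /kikigenpurhubi/ → kkigenpurhubi.
Rule 4 (pre-rhotic lowering): /u/ is a high vowel immediately before /r/, so it lowers to [o]. /kkigenpurhubi/ → kkigenporhubi.
Rule 5 (nasal place assimilation): /n/ precedes the labial consonant /p/, so it assimilates in place to [m]. /kkigenporhubi/ → kkigemporhubi.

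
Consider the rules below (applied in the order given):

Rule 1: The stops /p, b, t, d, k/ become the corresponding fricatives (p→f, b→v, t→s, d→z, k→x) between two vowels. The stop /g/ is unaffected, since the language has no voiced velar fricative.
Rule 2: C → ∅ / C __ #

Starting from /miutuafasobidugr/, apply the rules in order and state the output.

miusuafasovizug

Rule 1 (intervocalic spirantization): /t/ is a stop between vowels /u/ and /u/, so it spirantizes to the fricative [s]. /b/ is a stop between vowels /o/ and /i/, so it spirantizes to the fricative [v]. /d/ is a stop between vowels /i/ and /u/, so it spirantizes to the fricative [z]. /miutuafasobidugr/ → miusuafasovizugr.
Rule 2 (final cluster simplification): /r/ is the second consonant of a word-final cluster /gr/, so it deletes. /miusuafasovizugr/ → miusuafasovizug.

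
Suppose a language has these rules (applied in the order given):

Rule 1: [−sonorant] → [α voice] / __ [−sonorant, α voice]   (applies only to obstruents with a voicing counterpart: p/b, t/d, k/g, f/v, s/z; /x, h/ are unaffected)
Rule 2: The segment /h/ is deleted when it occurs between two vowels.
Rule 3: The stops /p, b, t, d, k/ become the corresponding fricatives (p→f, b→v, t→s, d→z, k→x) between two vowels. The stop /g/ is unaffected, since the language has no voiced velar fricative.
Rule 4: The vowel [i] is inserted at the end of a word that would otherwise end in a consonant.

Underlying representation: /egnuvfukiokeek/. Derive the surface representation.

Rule 1 (regressive voicing assimilation): /v/ precedes the voiceless obstruent /f/, so it devoices to [f] by assimilation. /egnuvfukiokeek/ → egnuffukiokeek.
Rule 2 (intervocalic h-deletion): no segment meets the environment; /egnuffukiokeek/ is unchanged.
Rule 3 (intervocalic spirantization): /k/ is a stop between vowels /u/ and /i/, so it spirantizes to the fricative [x]. /k/ is a stop between vowels /o/ and /e/, so it spirantizes to the fricative [x]. /egnuffukiokeek/ → egnuffuxioxeek.
Rule 4 (final i-epenthesis): the form ends in the consonant /k/, so [i] is inserted word-finally. /egnuffuxioxeek/ → egnuffuxioxeeki.

egnuffuxioxeeki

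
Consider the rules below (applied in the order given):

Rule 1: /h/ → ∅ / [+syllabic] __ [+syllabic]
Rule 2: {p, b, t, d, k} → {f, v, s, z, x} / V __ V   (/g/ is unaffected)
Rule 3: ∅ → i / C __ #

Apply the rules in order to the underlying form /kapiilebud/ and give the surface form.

kafiilevudi

Rule 1 (intervocalic h-deletion): no segment meets the environment; /kapiilebud/ is unchanged.
Rule 2 (intervocalic spirantization): /p/ is a stop between vowels /a/ and /i/, so it spirantizes to the fricative [f]. /b/ is a stop between vowels /e/ and /u/, so it spirantizes to the fricative [v]. /kapiilebud/ → kafiilevud.
Rule 3 (final i-epenthesis): the form ends in the consonant /d/, so [i] is inserted word-finally. /kafiilevud/ → kafiilevudi.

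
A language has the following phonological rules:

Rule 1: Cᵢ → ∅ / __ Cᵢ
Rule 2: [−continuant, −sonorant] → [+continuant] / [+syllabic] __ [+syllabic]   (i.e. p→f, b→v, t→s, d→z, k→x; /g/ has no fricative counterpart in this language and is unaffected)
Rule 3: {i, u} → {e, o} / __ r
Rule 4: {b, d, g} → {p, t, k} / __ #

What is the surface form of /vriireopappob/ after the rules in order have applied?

Rule 1 (degemination): /pp/ is a geminate; the first /p/ deletes. /vriireopappob/ → vriireopapob.
Rule 2 (intervocalic spirantization): /p/ is a stop between vowels /o/ and /a/, so it spirantizes to the fricative [f]. /p/ is a stop between vowels /a/ and /o/, so it spirantizes to the fricative [f]. /vriireopapob/ → vriireofafob.
Rule 3 (pre-rhotic lowering): /i/ is a high vowel immediately before /r/, so it lowers to [e]. /vriireofafob/ → vriereofafob.
Rule 4 (final devoicing): /b/ is a voiced stop in word-final position, so it devoices to [p]. /vriereofafob/ → vriereofafop.

vriereofafop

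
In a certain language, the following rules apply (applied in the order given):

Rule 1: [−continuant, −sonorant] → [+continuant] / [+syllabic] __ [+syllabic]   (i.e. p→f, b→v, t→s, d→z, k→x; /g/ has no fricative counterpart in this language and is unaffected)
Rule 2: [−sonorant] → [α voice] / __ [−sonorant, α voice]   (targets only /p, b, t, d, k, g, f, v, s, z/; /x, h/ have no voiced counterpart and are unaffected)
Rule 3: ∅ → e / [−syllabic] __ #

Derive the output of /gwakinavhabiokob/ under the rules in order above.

Rule 1 (intervocalic spirantization): /k/ is a stop between vowels /a/ and /i/, so it spirantizes to the fricative [x]. /b/ is a stop between vowels /a/ and /i/, so it spirantizes to the fricative [v]. /k/ is a stop between vowels /o/ and /o/, so it spirantizes to the fricative [x]. /gwakinavhabiokob/ → gwaxinavhavioxob.
Rule 2 (regressive voicing assimilation): /v/ precedes the voiceless obstruent /h/, so it devoices to [f] by assimilation. /gwaxinavhavioxob/ → gwaxinafhavioxob.
Rule 3 (final e-epenthesis): the form ends in the consonant /b/, so [e] is inserted word-finally. /gwaxinafhavioxob/ → gwaxinafhavioxobe.

gwaxinafhavioxobe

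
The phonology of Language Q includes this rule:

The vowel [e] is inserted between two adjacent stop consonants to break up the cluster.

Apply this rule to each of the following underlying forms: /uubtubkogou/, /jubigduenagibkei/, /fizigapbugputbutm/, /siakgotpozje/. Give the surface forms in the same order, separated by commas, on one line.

/uubtubkogou/: /b/ and /t/ form a stop–stop cluster, so [e] is inserted between them. /b/ and /k/ form a stop–stop cluster, so [e] is inserted between them. → [uubetubekogou].
/jubigduenagibkei/: /g/ and /d/ form a stop–stop cluster, so [e] is inserted between them. /b/ and /k/ form a stop–stop cluster, so [e] is inserted between them. → [jubigeduenagibekei].
/fizigapbugputbutm/: /p/ and /b/ form a stop–stop cluster, so [e] is inserted between them. /g/ and /p/ form a stop–stop cluster, so [e] is inserted between them. /t/ and /b/ form a stop–stop cluster, so [e] is inserted between them. → [fizigapebugeputebutm].
/siakgotpozje/: /k/ and /g/ form a stop–stop cluster, so [e] is inserted between them. /t/ and /p/ form a stop–stop cluster, so [e] is inserted between them. → [siakegotepozje].

uubetubekogou, jubigeduenagibekei, fizigapebugeputebutm, siakegotepozje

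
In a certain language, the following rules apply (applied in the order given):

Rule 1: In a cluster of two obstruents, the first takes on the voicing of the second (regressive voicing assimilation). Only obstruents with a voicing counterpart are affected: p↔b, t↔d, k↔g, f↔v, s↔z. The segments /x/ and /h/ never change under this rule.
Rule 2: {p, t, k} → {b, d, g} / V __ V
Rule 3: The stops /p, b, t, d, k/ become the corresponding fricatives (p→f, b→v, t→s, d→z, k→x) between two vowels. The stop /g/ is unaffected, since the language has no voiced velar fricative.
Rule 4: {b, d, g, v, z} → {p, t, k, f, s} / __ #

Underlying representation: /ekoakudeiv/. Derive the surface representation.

Rule 1 (regressive voicing assimilation): no segment meets the environment; /ekoakudeiv/ is unchanged.
Rule 2 (intervocalic voicing): /k/ is a voiceless stop between vowels /e/ and /o/, so it voices to [g]. /k/ is a voiceless stop between vowels /a/ and /u/, so it voices to [g]. /ekoakudeiv/ → egoagudeiv.
Rule 3 (intervocalic spirantization): /d/ is a stop between vowels /u/ and /e/, so it spirantizes to the fricative [z]. /egoagudeiv/ → egoaguzeiv.
Rule 4 (final devoicing): /v/ is a voiced obstruent in word-final position, so it devoices to [f]. /egoaguzeiv/ → egoaguzeif.

egoaguzeif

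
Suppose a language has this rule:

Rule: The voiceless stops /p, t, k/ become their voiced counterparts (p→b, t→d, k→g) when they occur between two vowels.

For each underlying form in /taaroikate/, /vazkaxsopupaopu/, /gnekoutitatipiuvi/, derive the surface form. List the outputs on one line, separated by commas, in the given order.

taaroigade, vazkaxsobubaobu, gnegoudidadibiuvi

/taaroikate/: /k/ is a voiceless stop between vowels /i/ and /a/, so it voices to [g]. /t/ is a voiceless stop between vowels /a/ and /e/, so it voices to [d]. → [taaroigade].
/vazkaxsopupaopu/: /p/ is a voiceless stop between vowels /o/ and /u/, so it voices to [b]. /p/ is a voiceless stop between vowels /u/ and /a/, so it voices to [b]. /p/ is a voiceless stop between vowels /o/ and /u/, so it voices to [b]. → [vazkaxsobubaobu].
/gnekoutitatipiuvi/: /k/ is a voiceless stop between vowels /e/ and /o/, so it voices to [g]. /t/ is a voiceless stop between vowels /u/ and /i/, so it voices to [d]. /t/ is a voiceless stop between vowels /i/ and /a/, so it voices to [d]. /t/ is a voiceless stop between vowels /a/ and /i/, so it voices to [d]. /p/ is a voiceless stop between vowels /i/ and /i/, so it voices to [b]. → [gnegoudidadibiuvi].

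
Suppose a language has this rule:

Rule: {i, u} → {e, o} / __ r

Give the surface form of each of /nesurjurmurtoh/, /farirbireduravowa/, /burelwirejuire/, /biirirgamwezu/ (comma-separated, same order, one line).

nesorjormortoh, farerberedoravowa, borelwerejuere, bierergamwezu

/nesurjurmurtoh/: /u/ is a high vowel immediately before /r/, so it lowers to [o]. /u/ is a high vowel immediately before /r/, so it lowers to [o]. /u/ is a high vowel immediately before /r/, so it lowers to [o]. → [nesorjormortoh].
/farirbireduravowa/: /i/ is a high vowel immediately before /r/, so it lowers to [e]. /i/ is a high vowel immediately before /r/, so it lowers to [e]. /u/ is a high vowel immediately before /r/, so it lowers to [o]. → [farerberedoravowa].
/burelwirejuire/: /u/ is a high vowel immediately before /r/, so it lowers to [o]. /i/ is a high vowel immediately before /r/, so it lowers to [e]. /i/ is a high vowel immediately before /r/, so it lowers to [e]. → [borelwerejuere].
/biirirgamwezu/: /i/ is a high vowel immediately before /r/, so it lowers to [e]. /i/ is a high vowel immediately before /r/, so it lowers to [e]. → [bierergamwezu].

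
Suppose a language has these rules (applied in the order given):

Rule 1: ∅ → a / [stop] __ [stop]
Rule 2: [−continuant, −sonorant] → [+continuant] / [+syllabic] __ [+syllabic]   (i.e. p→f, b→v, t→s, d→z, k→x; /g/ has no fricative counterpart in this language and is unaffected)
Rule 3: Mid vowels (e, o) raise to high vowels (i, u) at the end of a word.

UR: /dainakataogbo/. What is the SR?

Rule 1 (stop-cluster a-epenthesis): /g/ and /b/ form a stop–stop cluster, so [a] is inserted between them. /dainakataogbo/ → dainakataogabo.
Rule 2 (intervocalic spirantization): /k/ is a stop between vowels /a/ and /a/, so it spirantizes to the fricative [x]. /t/ is a stop between vowels /a/ and /a/, so it spirantizes to the fricative [s]. /b/ is a stop between vowels /a/ and /o/, so it spirantizes to the fricative [v]. /dainakataogabo/ → dainaxasaogavo.
Rule 3 (final vowel raising): /o/ is a mid vowel in word-final position, so it raises to [u]. /dainaxasaogavo/ → dainaxasaogavu.

dainaxasaogavu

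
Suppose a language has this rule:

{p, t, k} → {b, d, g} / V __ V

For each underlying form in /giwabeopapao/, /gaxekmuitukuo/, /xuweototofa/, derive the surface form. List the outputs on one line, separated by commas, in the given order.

giwabeobabao, gaxekmuiduguo, xuweododofa

/giwabeopapao/: /p/ is a voiceless stop between vowels /o/ and /a/, so it voices to [b]. /p/ is a voiceless stop between vowels /a/ and /a/, so it voices to [b]. → [giwabeobabao].
/gaxekmuitukuo/: /t/ is a voiceless stop between vowels /i/ and /u/, so it voices to [d]. /k/ is a voiceless stop between vowels /u/ and /u/, so it voices to [g]. → [gaxekmuiduguo].
/xuweototofa/: /t/ is a voiceless stop between vowels /o/ and /o/, so it voices to [d]. /t/ is a voiceless stop between vowels /o/ and /o/, so it voices to [d]. → [xuweododofa].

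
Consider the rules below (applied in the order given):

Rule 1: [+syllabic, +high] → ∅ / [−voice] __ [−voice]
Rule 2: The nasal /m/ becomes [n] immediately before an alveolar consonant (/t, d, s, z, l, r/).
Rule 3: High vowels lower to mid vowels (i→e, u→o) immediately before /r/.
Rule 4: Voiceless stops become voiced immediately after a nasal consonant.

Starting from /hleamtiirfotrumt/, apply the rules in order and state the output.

Rule 1 (high vowel syncope): no segment meets the environment; /hleamtiirfotrumt/ is unchanged.
Rule 2 (nasal place assimilation): /m/ precedes the alveolar consonant /t/, so it assimilates in place to [n]. /m/ precedes the alveolar consonant /t/, so it assimilates in place to [n]. /hleamtiirfotrumt/ → hleantiirfotrunt.
Rule 3 (pre-rhotic lowering): /i/ is a high vowel immediately before /r/, so it lowers to [e]. /hleantiirfotrunt/ → hleantierfotrunt.
Rule 4 (post-nasal voicing): /t/ is a voiceless stop immediately after the nasal /n/, so it voices to [d]. /t/ is a voiceless stop immediately after the nasal /n/, so it voices to [d]. /hleantierfotrunt/ → hleandierfotrund.

hleandierfotrund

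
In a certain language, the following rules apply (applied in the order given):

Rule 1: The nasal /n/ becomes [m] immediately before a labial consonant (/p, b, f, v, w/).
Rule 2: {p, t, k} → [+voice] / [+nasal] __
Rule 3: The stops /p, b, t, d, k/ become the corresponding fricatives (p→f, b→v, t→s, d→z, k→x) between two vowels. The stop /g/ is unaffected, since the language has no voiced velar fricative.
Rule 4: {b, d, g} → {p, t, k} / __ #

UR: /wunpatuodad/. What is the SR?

Rule 1 (nasal place assimilation): /n/ precedes the labial consonant /p/, so it assimilates in place to [m]. /wunpatuodad/ → wumpatuodad.
Rule 2 (post-nasal voicing): /p/ is a voiceless stop immediately after the nasal /m/, so it voices to [b]. /wumpatuodad/ → wumbatuodad.
Rule 3 (intervocalic spirantization): /t/ is a stop between vowels /a/ and /u/, so it spirantizes to the fricative [s]. /d/ is a stop between vowels /o/ and /a/, so it spirantizes to the fricative [z]. /wumbatuodad/ → wumbasuozad.
Rule 4 (final devoicing): /d/ is a voiced stop in word-final position, so it devoices to [t]. /wumbasuozad/ → wumbasuozat.

wumbasuozat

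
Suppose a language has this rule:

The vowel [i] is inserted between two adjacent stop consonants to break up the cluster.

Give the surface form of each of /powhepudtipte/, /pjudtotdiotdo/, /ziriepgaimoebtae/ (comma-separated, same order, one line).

powhepuditipite, pjuditotidiotido, ziriepigaimoebitae

/powhepudtipte/: /d/ and /t/ form a stop–stop cluster, so [i] is inserted between them. /p/ and /t/ form a stop–stop cluster, so [i] is inserted between them. → [powhepuditipite].
/pjudtotdiotdo/: /d/ and /t/ form a stop–stop cluster, so [i] is inserted between them. /t/ and /d/ form a stop–stop cluster, so [i] is inserted between them. /t/ and /d/ form a stop–stop cluster, so [i] is inserted between them. → [pjuditotidiotido].
/ziriepgaimoebtae/: /p/ and /g/ form a stop–stop cluster, so [i] is inserted between them. /b/ and /t/ form a stop–stop cluster, so [i] is inserted between them. → [ziriepigaimoebitae].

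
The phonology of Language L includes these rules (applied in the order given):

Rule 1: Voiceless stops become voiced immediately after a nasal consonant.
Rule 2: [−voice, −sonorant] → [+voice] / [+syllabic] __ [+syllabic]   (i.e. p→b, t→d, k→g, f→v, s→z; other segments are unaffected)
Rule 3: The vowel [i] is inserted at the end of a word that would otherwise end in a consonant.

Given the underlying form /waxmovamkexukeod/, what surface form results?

Rule 1 (post-nasal voicing): /k/ is a voiceless stop immediately after the nasal /m/, so it voices to [g]. /waxmovamkexukeod/ → waxmovamgexukeod.
Rule 2 (intervocalic voicing): /k/ is a voiceless obstruent between vowels /u/ and /e/, so it voices to [g]. /waxmovamgexukeod/ → waxmovamgexugeod.
Rule 3 (final i-epenthesis): the form ends in the consonant /d/, so [i] is inserted word-finally. /waxmovamgexugeod/ → waxmovamgexugeodi.

waxmovamgexugeodi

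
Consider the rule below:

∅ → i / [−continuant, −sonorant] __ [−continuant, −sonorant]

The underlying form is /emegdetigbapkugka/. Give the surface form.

/g/ and /d/ form a stop–stop cluster, so [i] is inserted between them.
/g/ and /b/ form a stop–stop cluster, so [i] is inserted between them.
/p/ and /k/ form a stop–stop cluster, so [i] is inserted between them.
/g/ and /k/ form a stop–stop cluster, so [i] is inserted between them.
Surface form: [emegidetigibapikugika].

emegidetigibapikugika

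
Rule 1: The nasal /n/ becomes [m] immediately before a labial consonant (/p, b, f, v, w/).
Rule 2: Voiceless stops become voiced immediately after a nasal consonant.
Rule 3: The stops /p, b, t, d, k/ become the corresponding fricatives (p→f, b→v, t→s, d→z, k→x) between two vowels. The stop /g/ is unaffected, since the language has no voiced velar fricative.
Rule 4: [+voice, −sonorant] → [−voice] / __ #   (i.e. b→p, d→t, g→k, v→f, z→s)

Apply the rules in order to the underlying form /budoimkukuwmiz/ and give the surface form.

buzoimguxuwmis

Rule 1 (nasal place assimilation): no segment meets the environment; /budoimkukuwmiz/ is unchanged.
Rule 2 (post-nasal voicing): /k/ is a voiceless stop immediately after the nasal /m/, so it voices to [g]. /budoimkukuwmiz/ → budoimgukuwmiz.
Rule 3 (intervocalic spirantization): /d/ is a stop between vowels /u/ and /o/, so it spirantizes to the fricative [z]. /k/ is a stop between vowels /u/ and /u/, so it spirantizes to the fricative [x]. /budoimgukuwmiz/ → buzoimguxuwmiz.
Rule 4 (final devoicing): /z/ is a voiced obstruent in word-final position, so it devoices to [s]. /buzoimguxuwmiz/ → buzoimguxuwmis.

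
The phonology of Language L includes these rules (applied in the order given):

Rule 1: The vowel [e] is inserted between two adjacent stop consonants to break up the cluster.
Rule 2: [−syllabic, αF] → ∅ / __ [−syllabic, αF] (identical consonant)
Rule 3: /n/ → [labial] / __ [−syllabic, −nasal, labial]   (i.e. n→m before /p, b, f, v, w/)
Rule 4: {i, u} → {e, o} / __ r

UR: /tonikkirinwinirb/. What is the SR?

Rule 1 (stop-cluster e-epenthesis): /k/ and /k/ form a stop–stop cluster, so [e] is inserted between them. /tonikkirinwinirb/ → tonikekirinwinirb.
Rule 2 (degemination): no segment meets the environment; /tonikekirinwinirb/ is unchanged.
Rule 3 (nasal place assimilation): /n/ precedes the labial consonant /w/, so it assimilates in place to [m]. /tonikekirinwinirb/ → tonikekirimwinirb.
Rule 4 (pre-rhotic lowering): /i/ is a high vowel immediately before /r/, so it lowers to [e]. /i/ is a high vowel immediately before /r/, so it lowers to [e]. /tonikekirimwinirb/ → tonikekerimwinerb.

tonikekerimwinerb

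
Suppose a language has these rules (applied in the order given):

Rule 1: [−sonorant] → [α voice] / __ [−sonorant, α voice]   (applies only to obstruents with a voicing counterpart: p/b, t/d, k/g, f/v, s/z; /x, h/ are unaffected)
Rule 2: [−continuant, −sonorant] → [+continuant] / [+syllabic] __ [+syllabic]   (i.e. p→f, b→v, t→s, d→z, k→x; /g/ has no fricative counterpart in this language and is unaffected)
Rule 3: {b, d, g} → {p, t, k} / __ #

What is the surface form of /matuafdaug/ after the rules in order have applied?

masuavdauk

Rule 1 (regressive voicing assimilation): /f/ precedes the voiced obstruent /d/, so it voices to [v] by assimilation. /matuafdaug/ → matuavdaug.
Rule 2 (intervocalic spirantization): /t/ is a stop between vowels /a/ and /u/, so it spirantizes to the fricative [s]. /matuavdaug/ → masuavdaug.
Rule 3 (final devoicing): /g/ is a voiced stop in word-final position, so it devoices to [k]. /masuavdaug/ → masuavdauk.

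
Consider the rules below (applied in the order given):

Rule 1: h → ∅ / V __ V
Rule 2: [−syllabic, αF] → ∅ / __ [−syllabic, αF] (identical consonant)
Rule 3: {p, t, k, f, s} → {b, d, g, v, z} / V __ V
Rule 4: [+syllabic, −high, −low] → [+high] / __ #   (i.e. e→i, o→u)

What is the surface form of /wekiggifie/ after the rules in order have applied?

Rule 1 (intervocalic h-deletion): no segment meets the environment; /wekiggifie/ is unchanged.
Rule 2 (degemination): /gg/ is a geminate; the first /g/ deletes. /wekiggifie/ → wekigifie.
Rule 3 (intervocalic voicing): /k/ is a voiceless obstruent between vowels /e/ and /i/, so it voices to [g]. /f/ is a voiceless obstruent between vowels /i/ and /i/, so it voices to [v]. /wekigifie/ → wegigivie.
Rule 4 (final vowel raising): /e/ is a mid vowel in word-final position, so it raises to [i]. /wegigivie/ → wegigivii.

wegigivii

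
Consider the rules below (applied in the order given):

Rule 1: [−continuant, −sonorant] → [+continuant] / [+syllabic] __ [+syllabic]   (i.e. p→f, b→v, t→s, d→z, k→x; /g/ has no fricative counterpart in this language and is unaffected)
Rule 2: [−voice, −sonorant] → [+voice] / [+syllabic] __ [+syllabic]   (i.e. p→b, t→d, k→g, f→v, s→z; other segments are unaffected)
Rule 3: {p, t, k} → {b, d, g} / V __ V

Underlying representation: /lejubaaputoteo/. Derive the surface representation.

Rule 1 (intervocalic spirantization): /b/ is a stop between vowels /u/ and /a/, so it spirantizes to the fricative [v]. /p/ is a stop between vowels /a/ and /u/, so it spirantizes to the fricative [f]. /t/ is a stop between vowels /u/ and /o/, so it spirantizes to the fricative [s]. /t/ is a stop between vowels /o/ and /e/, so it spirantizes to the fricative [s]. /lejubaaputoteo/ → lejuvaafusoseo.
Rule 2 (intervocalic voicing): /f/ is a voiceless obstruent between vowels /a/ and /u/, so it voices to [v]. /s/ is a voiceless obstruent between vowels /u/ and /o/, so it voices to [z]. /s/ is a voiceless obstruent between vowels /o/ and /e/, so it voices to [z]. /lejuvaafusoseo/ → lejuvaavuzozeo.
Rule 3 (intervocalic voicing): no segment meets the environment; /lejuvaavuzozeo/ is unchanged.

lejuvaavuzozeo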